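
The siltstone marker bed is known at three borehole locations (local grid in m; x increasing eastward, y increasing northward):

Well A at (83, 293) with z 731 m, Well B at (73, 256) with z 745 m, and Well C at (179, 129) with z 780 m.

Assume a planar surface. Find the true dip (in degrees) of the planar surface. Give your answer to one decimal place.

20.1°

Let the plane be z = a·x + b·y + c.
Well B−Well A: −10a − 37b = 14;  Well C−Well A: 96a − 164b = 49.
Solving gives a = −0.09303, b = −0.35324.
Gradient magnitude |∇z| = √(a² + b²) = √(0.00865 + 0.12478) = 0.36528.
True dip = arctan(0.36528) = 20.1°, dipping toward NNE (azimuth ≈ 015°).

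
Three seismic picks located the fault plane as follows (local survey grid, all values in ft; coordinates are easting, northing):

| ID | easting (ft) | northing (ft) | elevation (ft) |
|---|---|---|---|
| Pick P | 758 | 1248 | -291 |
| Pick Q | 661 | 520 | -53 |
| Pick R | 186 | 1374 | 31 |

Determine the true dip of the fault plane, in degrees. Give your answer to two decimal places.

33.57°

Let the plane be z = a·easting + b·northing + c.
Pick Q−Pick P: −97a − 728b = 238;  Pick R−Pick P: −572a + 126b = 322.
Solving gives a = −0.61685, b = −0.24473.
Gradient magnitude |∇z| = √(a² + b²) = √(0.38050 + 0.05989) = 0.66362.
True dip = arctan(0.66362) = 33.57°, dipping toward ENE (azimuth ≈ 068°).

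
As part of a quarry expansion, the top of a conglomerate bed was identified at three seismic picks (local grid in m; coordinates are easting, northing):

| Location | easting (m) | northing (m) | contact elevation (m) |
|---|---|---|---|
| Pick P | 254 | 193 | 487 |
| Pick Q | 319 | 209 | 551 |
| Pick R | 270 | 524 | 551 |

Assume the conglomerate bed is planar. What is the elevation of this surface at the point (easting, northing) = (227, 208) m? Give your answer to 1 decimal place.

463.6 m

Let the plane be z = a·easting + b·northing + c.
Pick Q−Pick P: 65a + 16b = 64;  Pick R−Pick P: 16a + 331b = 64.
Solving gives a = 0.94830, b = 0.14751.
Then c = 487 − a·254 − b·193 = 217.66.
At (227, 208): z = 215.3 + 30.7 + 217.66 = 463.6 m.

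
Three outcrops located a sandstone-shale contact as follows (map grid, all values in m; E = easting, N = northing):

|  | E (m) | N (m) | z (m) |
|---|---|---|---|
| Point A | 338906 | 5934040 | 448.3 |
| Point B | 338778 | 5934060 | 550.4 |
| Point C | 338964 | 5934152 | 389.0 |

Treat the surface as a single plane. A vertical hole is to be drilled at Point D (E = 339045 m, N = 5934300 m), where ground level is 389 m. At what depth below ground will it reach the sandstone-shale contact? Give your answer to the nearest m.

Let the plane be z = a·E + b·N + c.
Point B−Point A: −128a + 20b = 102.1;  Point C−Point A: 58a + 112b = −59.3.
Solving gives a = −0.81448116, b = −0.10767940.
Then c = 448.3 − a·338906 − b·5934040 = 915454.72.
At (339045, 5934300): z_contact = −276145.8 − 639001.9 + 915454.72 = 307.1 m.
Depth below ground = 389 − 307.1 = 82 m.

82 m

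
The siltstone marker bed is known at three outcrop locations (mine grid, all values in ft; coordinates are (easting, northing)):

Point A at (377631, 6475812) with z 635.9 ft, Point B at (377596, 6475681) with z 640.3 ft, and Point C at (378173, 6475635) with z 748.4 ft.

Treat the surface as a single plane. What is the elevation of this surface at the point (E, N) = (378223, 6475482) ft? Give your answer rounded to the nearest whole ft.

770 ft

Two edge vectors: Point A→Point B = (-35, -131, 4.4), Point A→Point C = (542, -177, 112.5).
Normal n = (Point A→Point B) × (Point A→Point C) = (-13958.7, 6322.3, 77197).
So ∂z/∂E = −n_x/n_z = 0.18081920 and ∂z/∂N = −n_y/n_z = −0.08189826.
Intercept c from Point A: 635.9 − 68282.94 + 530357.74 = 462710.70.
At (378223, 6475482): z = 68390.0 − 530330.7 + 462710.70 = 770.0 ft.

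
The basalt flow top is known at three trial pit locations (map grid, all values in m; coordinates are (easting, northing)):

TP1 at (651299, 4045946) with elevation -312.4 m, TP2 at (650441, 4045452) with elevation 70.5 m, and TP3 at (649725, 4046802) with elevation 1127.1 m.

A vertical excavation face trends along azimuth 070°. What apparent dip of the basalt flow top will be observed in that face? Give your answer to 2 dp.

26.68°

Let the plane be z = a·E + b·N + c.
TP2−TP1: −858a − 494b = 382.9;  TP3−TP1: −1574a + 856b = 1439.5.
Solving gives a = −0.68709, b = 0.41826.
Unit vector along 070° is (sin 70°, cos 70°) = (0.9397, 0.3420).
Slope in that direction = a·(0.9397) + b·(0.3420) = −0.50260.
Apparent dip = arctan|0.50260| = 26.68° (true dip is 38.8°, so apparent ≤ true as expected).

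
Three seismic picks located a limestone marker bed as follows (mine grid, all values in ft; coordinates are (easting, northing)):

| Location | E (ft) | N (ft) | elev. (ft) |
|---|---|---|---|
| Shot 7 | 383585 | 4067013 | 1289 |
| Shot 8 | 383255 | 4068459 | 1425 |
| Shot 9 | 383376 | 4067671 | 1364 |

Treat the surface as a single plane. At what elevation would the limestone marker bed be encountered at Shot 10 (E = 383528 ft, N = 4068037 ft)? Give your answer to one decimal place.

Two edge vectors: Shot 7→Shot 8 = (-330, 1446, 136), Shot 7→Shot 9 = (-209, 658, 75).
Normal n = (Shot 7→Shot 8) × (Shot 7→Shot 9) = (18962, -3674, 85074).
So ∂z/∂E = −n_x/n_z = −0.222888309 and ∂z/∂N = −n_y/n_z = 0.043185932.
Intercept c from Shot 7: 1289 + 85496.61 − 175637.75 = −88852.14.
At (383528, 4068037): z = −85483.9 + 175682.0 − 88852.14 = 1345.9 ft.

1345.9 ft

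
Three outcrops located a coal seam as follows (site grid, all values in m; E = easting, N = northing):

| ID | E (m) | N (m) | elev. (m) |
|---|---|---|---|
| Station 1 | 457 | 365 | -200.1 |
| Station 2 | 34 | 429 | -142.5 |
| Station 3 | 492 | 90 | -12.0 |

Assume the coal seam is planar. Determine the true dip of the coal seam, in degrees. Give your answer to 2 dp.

Two edge vectors: Station 1→Station 2 = (-423, 64, 57.6), Station 1→Station 3 = (35, -275, 188.1).
Normal n = (Station 1→Station 2) × (Station 1→Station 3) = (27878.4, 81582.3, 114085).
So ∂z/∂E = −n_x/n_z = −0.24437 and ∂z/∂N = −n_y/n_z = −0.71510.
Gradient magnitude |∇z| = √(a² + b²) = √(0.05971 + 0.51137) = 0.75570.
True dip = arctan(0.75570) = 37.08°, dipping toward NNE (azimuth ≈ 019°).

37.08°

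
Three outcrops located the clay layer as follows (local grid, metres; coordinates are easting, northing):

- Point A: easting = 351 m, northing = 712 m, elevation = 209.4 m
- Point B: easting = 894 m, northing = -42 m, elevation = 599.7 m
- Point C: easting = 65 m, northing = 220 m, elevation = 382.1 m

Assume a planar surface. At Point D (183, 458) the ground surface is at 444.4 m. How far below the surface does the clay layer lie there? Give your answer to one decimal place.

Let the plane be z = a·easting + b·northing + c.
Point B−Point A: 543a − 754b = 390.3;  Point C−Point A: −286a − 492b = 172.7.
Solving gives a = 0.12803, b = −0.42544.
Then c = 209.4 − a·351 − b·712 = 467.37.
At (183, 458): z_contact = 23.43 − 194.85 + 467.37 = 295.95 m.
Depth below ground = 444.4 − 295.95 = 148.4 m.

148.4 m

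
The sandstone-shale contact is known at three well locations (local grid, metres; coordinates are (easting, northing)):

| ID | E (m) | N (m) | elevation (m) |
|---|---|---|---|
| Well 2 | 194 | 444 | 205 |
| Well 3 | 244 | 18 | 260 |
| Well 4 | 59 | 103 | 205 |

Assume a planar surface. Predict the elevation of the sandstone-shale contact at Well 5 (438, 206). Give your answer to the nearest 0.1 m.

Two edge vectors: Well 2→Well 3 = (50, -426, 55), Well 2→Well 4 = (-135, -341, 0).
Normal n = (Well 2→Well 3) × (Well 2→Well 4) = (18755, -7425, -74560).
So ∂z/∂E = −n_x/n_z = 0.25154 and ∂z/∂N = −n_y/n_z = −0.09958.
Intercept c from Well 2: 205 − 48.80 + 44.22 = 200.42.
At (438, 206): z = 110.2 − 20.5 + 200.42 = 290.1 m.

290.1 m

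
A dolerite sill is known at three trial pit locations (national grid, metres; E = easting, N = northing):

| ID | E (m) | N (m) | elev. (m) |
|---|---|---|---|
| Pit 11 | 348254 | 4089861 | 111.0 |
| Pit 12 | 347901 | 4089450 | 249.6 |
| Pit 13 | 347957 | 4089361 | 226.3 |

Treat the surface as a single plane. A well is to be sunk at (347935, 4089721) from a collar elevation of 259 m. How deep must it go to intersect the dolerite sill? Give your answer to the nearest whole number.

21 m

Two edge vectors: Pit 11→Pit 12 = (-353, -411, 138.6), Pit 11→Pit 13 = (-297, -500, 115.3).
Normal n = (Pit 11→Pit 12) × (Pit 11→Pit 13) = (21911.7, -463.3, 54433).
So ∂z/∂E = −n_x/n_z = −0.40254441 and ∂z/∂N = −n_y/n_z = 0.00851138.
Intercept c from Pit 11: 111 + 140187.70 − 34810.37 = 105488.34.
At (347935, 4089721): z_contact = −140059.3 + 34809.2 + 105488.34 = 238.2 m.
Depth below ground = 259 − 238.2 = 21 m.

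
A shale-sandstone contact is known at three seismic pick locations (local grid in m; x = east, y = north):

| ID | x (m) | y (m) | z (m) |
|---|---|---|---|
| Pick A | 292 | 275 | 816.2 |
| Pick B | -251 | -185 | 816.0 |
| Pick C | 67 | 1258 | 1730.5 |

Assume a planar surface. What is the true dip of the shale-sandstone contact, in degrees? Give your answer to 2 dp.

Let the plane be z = a·x + b·y + c.
Pick B−Pick A: −543a − 460b = −0.2;  Pick C−Pick A: −225a + 983b = 914.3.
Solving gives a = −0.65966, b = 0.77912.
Gradient magnitude |∇z| = √(a² + b²) = √(0.43515 + 0.60703) = 1.02087.
True dip = arctan(1.02087) = 45.59°, dipping toward SE (azimuth ≈ 140°).

45.59°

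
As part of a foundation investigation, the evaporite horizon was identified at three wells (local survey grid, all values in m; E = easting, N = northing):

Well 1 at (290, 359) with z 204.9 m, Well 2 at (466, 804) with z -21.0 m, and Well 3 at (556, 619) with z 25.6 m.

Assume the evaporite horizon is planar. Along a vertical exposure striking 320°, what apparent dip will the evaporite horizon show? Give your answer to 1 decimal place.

Two edge vectors: Well 1→Well 2 = (176, 445, -225.9), Well 1→Well 3 = (266, 260, -179.3).
Normal n = (Well 1→Well 2) × (Well 1→Well 3) = (-21054.5, -28532.6, -72610).
So ∂z/∂E = −n_x/n_z = −0.28997 and ∂z/∂N = −n_y/n_z = −0.39296.
Unit vector along 320° is (sin 320°, cos 320°) = (-0.6428, 0.7660).
Slope in that direction = a·(-0.6428) + b·(0.7660) = −0.11464.
Apparent dip = arctan|0.11464| = 6.5° (true dip is 26.0°, so apparent ≤ true as expected).

6.5°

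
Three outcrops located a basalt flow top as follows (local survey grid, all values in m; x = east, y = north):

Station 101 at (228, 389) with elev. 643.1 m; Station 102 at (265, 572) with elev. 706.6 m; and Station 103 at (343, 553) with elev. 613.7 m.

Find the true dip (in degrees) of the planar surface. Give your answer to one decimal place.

50.1°

Let the plane be z = a·x + b·y + c.
Station 102−Station 101: 37a + 183b = 63.5;  Station 103−Station 101: 115a + 164b = −29.4.
Solving gives a = −1.05456, b = 0.56021.
Gradient magnitude |∇z| = √(a² + b²) = √(1.11210 + 0.31384) = 1.19413.
True dip = arctan(1.19413) = 50.1°, dipping toward ESE (azimuth ≈ 118°).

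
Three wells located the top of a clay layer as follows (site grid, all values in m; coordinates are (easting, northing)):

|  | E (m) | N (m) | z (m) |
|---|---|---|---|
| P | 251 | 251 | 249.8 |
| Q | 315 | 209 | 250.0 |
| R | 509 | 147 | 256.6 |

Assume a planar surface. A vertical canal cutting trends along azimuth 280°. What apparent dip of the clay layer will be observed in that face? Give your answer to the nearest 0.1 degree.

2.7°

Two edge vectors: P→Q = (64, -42, 0.2), P→R = (258, -104, 6.8).
Normal n = (P→Q) × (P→R) = (-264.8, -383.6, 4180).
So ∂z/∂E = −n_x/n_z = 0.06335 and ∂z/∂N = −n_y/n_z = 0.09177.
Unit vector along 280° is (sin 280°, cos 280°) = (-0.9848, 0.1736).
Slope in that direction = a·(-0.9848) + b·(0.1736) = −0.04645.
Apparent dip = arctan|0.04645| = 2.7° (true dip is 6.4°, so apparent ≤ true as expected).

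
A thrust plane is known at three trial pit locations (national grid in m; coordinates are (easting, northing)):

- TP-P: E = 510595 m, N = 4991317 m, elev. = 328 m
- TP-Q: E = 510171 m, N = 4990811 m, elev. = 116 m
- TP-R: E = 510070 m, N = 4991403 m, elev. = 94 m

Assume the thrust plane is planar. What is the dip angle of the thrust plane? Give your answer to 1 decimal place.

Two edge vectors: TP-P→TP-Q = (-424, -506, -212), TP-P→TP-R = (-525, 86, -234).
Normal n = (TP-P→TP-Q) × (TP-P→TP-R) = (136636, 12084, -302114).
So ∂z/∂E = −n_x/n_z = 0.45227 and ∂z/∂N = −n_y/n_z = 0.04000.
Gradient magnitude |∇z| = √(a² + b²) = √(0.20454 + 0.00160) = 0.45403.
True dip = arctan(0.45403) = 24.4°, dipping toward W (azimuth ≈ 265°).

24.4°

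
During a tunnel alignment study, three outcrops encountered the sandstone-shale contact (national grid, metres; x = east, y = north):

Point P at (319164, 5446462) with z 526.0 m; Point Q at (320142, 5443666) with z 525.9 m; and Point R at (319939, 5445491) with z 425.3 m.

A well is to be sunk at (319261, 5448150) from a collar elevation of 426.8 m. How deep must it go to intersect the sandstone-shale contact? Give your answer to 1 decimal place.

Let the plane be z = a·x + b·y + c.
Point Q−Point P: 978a − 2796b = −0.1;  Point R−Point P: 775a − 971b = −100.7.
Solving gives a = −0.231223927, b = −0.080842990.
Then c = 526 − a·319164 − b·5446462 = 514632.63.
At (319261, 5448150): z_contact = −73820.78 − 440444.74 + 514632.63 = 367.11 m.
Depth below ground = 426.8 − 367.11 = 59.7 m.

59.7 m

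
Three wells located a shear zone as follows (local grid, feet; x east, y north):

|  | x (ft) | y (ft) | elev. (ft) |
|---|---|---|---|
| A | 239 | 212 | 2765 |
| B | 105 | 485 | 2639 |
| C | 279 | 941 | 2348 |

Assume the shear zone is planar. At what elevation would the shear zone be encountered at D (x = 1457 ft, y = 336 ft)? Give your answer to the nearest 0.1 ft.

2448.9 ft

Let the plane be z = a·x + b·y + c.
B−A: −134a + 273b = −126;  C−A: 40a + 729b = −417.
Solving gives a = −0.202447, b = −0.560908.
Then c = 2765 − a·239 − b·212 = 2932.30.
At (1457, 336): z = −295.0 − 188.5 + 2932.30 = 2448.9 ft.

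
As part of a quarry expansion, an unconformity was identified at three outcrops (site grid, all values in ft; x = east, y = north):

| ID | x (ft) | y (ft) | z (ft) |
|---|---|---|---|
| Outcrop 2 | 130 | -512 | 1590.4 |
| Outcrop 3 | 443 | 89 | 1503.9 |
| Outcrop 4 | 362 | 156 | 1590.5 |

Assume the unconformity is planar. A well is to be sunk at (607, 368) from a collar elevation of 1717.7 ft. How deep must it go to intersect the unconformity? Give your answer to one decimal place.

Let the plane be z = a·x + b·y + c.
Outcrop 3−Outcrop 2: 313a + 601b = −86.5;  Outcrop 4−Outcrop 2: 232a + 668b = 0.1.
Solving gives a = −0.83044, b = 0.28857.
Then c = 1590.4 − a·130 − b·-512 = 1846.10.
At (607, 368): z_contact = −504.08 + 106.19 + 1846.10 = 1448.22 ft.
Depth below ground = 1717.7 − 1448.22 = 269.5 ft.

269.5 ft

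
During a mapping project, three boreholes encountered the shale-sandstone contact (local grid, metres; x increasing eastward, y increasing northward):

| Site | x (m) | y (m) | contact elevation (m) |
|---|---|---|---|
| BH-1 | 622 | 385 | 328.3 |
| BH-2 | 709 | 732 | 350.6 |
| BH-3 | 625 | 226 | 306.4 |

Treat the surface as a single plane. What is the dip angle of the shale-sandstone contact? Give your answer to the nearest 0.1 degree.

Let the plane be z = a·x + b·y + c.
BH-2−BH-1: 87a + 347b = 22.3;  BH-3−BH-1: 3a − 159b = −21.9.
Solving gives a = −0.27253, b = 0.13259.
Gradient magnitude |∇z| = √(a² + b²) = √(0.07427 + 0.01758) = 0.30307.
True dip = arctan(0.30307) = 16.9°, dipping toward ESE (azimuth ≈ 116°).

16.9°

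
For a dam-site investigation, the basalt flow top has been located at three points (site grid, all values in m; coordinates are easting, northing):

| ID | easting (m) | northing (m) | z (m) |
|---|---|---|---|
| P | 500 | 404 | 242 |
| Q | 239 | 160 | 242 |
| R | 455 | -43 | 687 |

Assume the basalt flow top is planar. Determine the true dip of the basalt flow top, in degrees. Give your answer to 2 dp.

56.39°

Let the plane be z = a·easting + b·northing + c.
Q−P: −261a − 244b = 0;  R−P: −45a − 447b = 445.
Solving gives a = 1.02737, b = −1.09895.
Gradient magnitude |∇z| = √(a² + b²) = √(1.05550 + 1.20770) = 1.50439.
True dip = arctan(1.50439) = 56.39°, dipping toward NW (azimuth ≈ 317°).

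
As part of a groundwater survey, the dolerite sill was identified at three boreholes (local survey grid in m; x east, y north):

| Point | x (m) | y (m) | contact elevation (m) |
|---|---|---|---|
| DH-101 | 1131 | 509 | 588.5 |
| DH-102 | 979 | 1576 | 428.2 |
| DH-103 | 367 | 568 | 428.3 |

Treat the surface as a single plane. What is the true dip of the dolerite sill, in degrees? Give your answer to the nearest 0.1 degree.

13.2°

Two edge vectors: DH-101→DH-102 = (-152, 1067, -160.3), DH-101→DH-103 = (-764, 59, -160.2).
Normal n = (DH-101→DH-102) × (DH-101→DH-103) = (-161475.7, 98118.8, 806220).
So ∂z/∂x = −n_x/n_z = 0.20029 and ∂z/∂y = −n_y/n_z = −0.12170.
Gradient magnitude |∇z| = √(a² + b²) = √(0.04012 + 0.01481) = 0.23436.
True dip = arctan(0.23436) = 13.2°, dipping toward WNW (azimuth ≈ 301°).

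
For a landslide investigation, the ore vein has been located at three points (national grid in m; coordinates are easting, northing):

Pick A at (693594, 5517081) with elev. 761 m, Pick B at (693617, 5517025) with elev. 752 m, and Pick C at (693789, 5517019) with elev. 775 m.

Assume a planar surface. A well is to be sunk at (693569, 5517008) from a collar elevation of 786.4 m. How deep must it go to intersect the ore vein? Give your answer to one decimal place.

Two edge vectors: Pick A→Pick B = (23, -56, -9), Pick A→Pick C = (195, -62, 14).
Normal n = (Pick A→Pick B) × (Pick A→Pick C) = (-1342, -2077, 9494).
So ∂z/∂easting = −n_x/n_z = 0.141352433 and ∂z/∂northing = −n_y/n_z = 0.218769749.
Intercept c from Pick A: 761 − 98041.20 − 1206970.43 = −1304250.63.
At (693569, 5517008): z_contact = 98037.67 + 1206954.46 − 1304250.63 = 741.50 m.
Depth below ground = 786.4 − 741.50 = 44.9 m.

44.9 m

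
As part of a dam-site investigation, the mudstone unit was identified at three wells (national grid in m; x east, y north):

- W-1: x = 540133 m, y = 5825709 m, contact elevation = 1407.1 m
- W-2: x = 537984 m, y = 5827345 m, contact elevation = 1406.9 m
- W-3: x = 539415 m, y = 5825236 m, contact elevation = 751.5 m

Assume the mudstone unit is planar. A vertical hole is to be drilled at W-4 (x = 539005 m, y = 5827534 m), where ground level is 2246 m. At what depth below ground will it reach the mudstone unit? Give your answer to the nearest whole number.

218 m

Two edge vectors: W-1→W-2 = (-2149, 1636, -0.2), W-1→W-3 = (-718, -473, -655.6).
Normal n = (W-1→W-2) × (W-1→W-3) = (-1072656.2, -1408740.8, 2191125).
So ∂z/∂x = −n_x/n_z = 0.48954587 and ∂z/∂y = −n_y/n_z = 0.64293037.
Intercept c from W-1: 1407.1 − 264419.88 − 3745525.22 = −4008538.01.
At (539005, 5827534): z_contact = 263867.7 + 3746698.6 − 4008538.01 = 2028.2 m.
Depth below ground = 2246 − 2028.2 = 218 m.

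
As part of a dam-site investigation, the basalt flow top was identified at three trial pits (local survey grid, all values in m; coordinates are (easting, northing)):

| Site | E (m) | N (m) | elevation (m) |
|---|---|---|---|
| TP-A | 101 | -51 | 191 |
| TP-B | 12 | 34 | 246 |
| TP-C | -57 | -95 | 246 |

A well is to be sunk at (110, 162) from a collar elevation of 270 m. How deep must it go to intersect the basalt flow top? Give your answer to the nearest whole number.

36 m

Two edge vectors: TP-A→TP-B = (-89, 85, 55), TP-A→TP-C = (-158, -44, 55).
Normal n = (TP-A→TP-B) × (TP-A→TP-C) = (7095, -3795, 17346).
So ∂z/∂E = −n_x/n_z = −0.40903 and ∂z/∂N = −n_y/n_z = 0.21878.
Intercept c from TP-A: 191 + 41.31 + 11.16 = 243.47.
At (110, 162): z_contact = −45.0 + 35.4 + 243.47 = 233.9 m.
Depth below ground = 270 − 233.9 = 36 m.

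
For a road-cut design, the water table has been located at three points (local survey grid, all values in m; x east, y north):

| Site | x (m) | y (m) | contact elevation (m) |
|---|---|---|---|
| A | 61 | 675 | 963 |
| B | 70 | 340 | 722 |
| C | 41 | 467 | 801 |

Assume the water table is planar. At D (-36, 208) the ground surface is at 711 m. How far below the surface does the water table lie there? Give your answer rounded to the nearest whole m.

Two edge vectors: A→B = (9, -335, -241), A→C = (-20, -208, -162).
Normal n = (A→B) × (A→C) = (4142, 6278, -8572).
So ∂z/∂x = −n_x/n_z = 0.48320 and ∂z/∂y = −n_y/n_z = 0.73238.
Intercept c from A: 963 − 29.48 − 494.36 = 439.17.
At (-36, 208): z_contact = −17.4 + 152.3 + 439.17 = 574.1 m.
Depth below ground = 711 − 574.1 = 137 m.

137 m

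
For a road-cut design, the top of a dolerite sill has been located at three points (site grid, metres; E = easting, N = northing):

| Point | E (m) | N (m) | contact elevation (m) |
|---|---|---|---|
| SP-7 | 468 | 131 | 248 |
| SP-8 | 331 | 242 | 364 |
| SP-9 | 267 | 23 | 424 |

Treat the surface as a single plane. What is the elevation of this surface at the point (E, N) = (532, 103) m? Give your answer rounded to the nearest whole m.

193 m

Two edge vectors: SP-7→SP-8 = (-137, 111, 116), SP-7→SP-9 = (-201, -108, 176).
Normal n = (SP-7→SP-8) × (SP-7→SP-9) = (32064, 796, 37107).
So ∂z/∂E = −n_x/n_z = −0.86410 and ∂z/∂N = −n_y/n_z = −0.02145.
Intercept c from SP-7: 248 + 404.40 + 2.81 = 655.21.
At (532, 103): z = −459.7 − 2.2 + 655.21 = 193.3 m.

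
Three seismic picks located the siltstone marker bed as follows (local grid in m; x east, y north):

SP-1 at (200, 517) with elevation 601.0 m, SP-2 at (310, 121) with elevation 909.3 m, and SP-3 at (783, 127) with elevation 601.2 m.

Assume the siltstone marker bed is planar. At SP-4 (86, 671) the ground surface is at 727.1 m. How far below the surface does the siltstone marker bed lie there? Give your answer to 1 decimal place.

Let the plane be z = a·x + b·y + c.
SP-2−SP-1: 110a − 396b = 308.3;  SP-3−SP-1: 583a − 390b = 0.2.
Solving gives a = −0.63925, b = −0.95610.
Then c = 601 − a·200 − b·517 = 1223.15.
At (86, 671): z_contact = −54.98 − 641.55 + 1223.15 = 526.63 m.
Depth below ground = 727.1 − 526.63 = 200.5 m.

200.5 m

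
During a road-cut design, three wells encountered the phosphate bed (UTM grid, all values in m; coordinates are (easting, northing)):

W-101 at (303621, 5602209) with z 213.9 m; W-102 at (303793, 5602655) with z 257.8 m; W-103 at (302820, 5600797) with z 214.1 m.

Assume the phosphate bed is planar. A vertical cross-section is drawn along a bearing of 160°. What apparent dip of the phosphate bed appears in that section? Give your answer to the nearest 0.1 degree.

25.4°

Two edge vectors: W-101→W-102 = (172, 446, 43.9), W-101→W-103 = (-801, -1412, 0.2).
Normal n = (W-101→W-102) × (W-101→W-103) = (62076, -35198.3, 114382).
So ∂z/∂E = −n_x/n_z = −0.54271 and ∂z/∂N = −n_y/n_z = 0.30773.
Unit vector along 160° is (sin 160°, cos 160°) = (0.3420, -0.9397).
Slope in that direction = a·(0.3420) + b·(-0.9397) = −0.47478.
Apparent dip = arctan|0.47478| = 25.4° (true dip is 32.0°, so apparent ≤ true as expected).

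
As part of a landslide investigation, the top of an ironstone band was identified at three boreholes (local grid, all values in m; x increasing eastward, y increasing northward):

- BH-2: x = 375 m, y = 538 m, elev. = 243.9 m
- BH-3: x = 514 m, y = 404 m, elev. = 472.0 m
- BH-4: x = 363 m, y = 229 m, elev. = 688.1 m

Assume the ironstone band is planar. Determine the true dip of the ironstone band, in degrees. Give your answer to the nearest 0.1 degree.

55.7°

Two edge vectors: BH-2→BH-3 = (139, -134, 228.1), BH-2→BH-4 = (-12, -309, 444.2).
Normal n = (BH-2→BH-3) × (BH-2→BH-4) = (10960.1, -64481, -44559).
So ∂z/∂x = −n_x/n_z = 0.24597 and ∂z/∂y = −n_y/n_z = −1.44709.
Gradient magnitude |∇z| = √(a² + b²) = √(0.06050 + 2.09408) = 1.46785.
True dip = arctan(1.46785) = 55.7°, dipping toward N (azimuth ≈ 350°).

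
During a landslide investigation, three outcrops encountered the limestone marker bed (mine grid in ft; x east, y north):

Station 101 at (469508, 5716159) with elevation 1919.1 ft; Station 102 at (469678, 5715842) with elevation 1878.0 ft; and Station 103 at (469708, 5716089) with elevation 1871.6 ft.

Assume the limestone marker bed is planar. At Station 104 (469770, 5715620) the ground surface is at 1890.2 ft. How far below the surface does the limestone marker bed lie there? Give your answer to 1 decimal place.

Two edge vectors: Station 101→Station 102 = (170, -317, -41.1), Station 101→Station 103 = (200, -70, -47.5).
Normal n = (Station 101→Station 102) × (Station 101→Station 103) = (12180.5, -145, 51500).
So ∂z/∂x = −n_x/n_z = −0.236514563 and ∂z/∂y = −n_y/n_z = 0.002815534.
Intercept c from Station 101: 1919.1 + 111045.48 − 16094.04 = 96870.54.
At (469770, 5715620): z_contact = −111107.45 + 16092.52 + 96870.54 = 1855.62 ft.
Depth below ground = 1890.2 − 1855.62 = 34.6 ft.

34.6 ft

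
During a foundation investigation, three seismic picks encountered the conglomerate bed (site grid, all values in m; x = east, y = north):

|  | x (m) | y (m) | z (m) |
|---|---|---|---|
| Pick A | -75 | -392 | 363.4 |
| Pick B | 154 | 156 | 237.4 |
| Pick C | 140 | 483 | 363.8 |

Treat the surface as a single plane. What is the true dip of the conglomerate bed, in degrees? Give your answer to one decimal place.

54.0°

Let the plane be z = a·x + b·y + c.
Pick B−Pick A: 229a + 548b = −126;  Pick C−Pick A: 215a + 875b = 0.4.
Solving gives a = −1.33813, b = 0.32925.
Gradient magnitude |∇z| = √(a² + b²) = √(1.79059 + 0.10841) = 1.37804.
True dip = arctan(1.37804) = 54.0°, dipping toward ESE (azimuth ≈ 104°).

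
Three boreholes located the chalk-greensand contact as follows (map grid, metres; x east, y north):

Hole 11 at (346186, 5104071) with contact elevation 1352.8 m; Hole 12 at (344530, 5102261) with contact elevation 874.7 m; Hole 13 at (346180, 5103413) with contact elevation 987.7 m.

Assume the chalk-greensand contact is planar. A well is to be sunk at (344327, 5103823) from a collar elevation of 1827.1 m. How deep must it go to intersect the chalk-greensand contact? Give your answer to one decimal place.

Two edge vectors: Hole 11→Hole 12 = (-1656, -1810, -478.1), Hole 11→Hole 13 = (-6, -658, -365.1).
Normal n = (Hole 11→Hole 12) × (Hole 11→Hole 13) = (346241.2, -601737, 1078788).
So ∂z/∂x = −n_x/n_z = −0.320953885 and ∂z/∂y = −n_y/n_z = 0.557789853.
Intercept c from Hole 11: 1352.8 + 111109.74 − 2846999.01 = −2734536.47.
At (344327, 5103823): z_contact = −110513.09 + 2846860.68 − 2734536.47 = 1811.12 m.
Depth below ground = 1827.1 − 1811.12 = 16.0 m.

16.0 m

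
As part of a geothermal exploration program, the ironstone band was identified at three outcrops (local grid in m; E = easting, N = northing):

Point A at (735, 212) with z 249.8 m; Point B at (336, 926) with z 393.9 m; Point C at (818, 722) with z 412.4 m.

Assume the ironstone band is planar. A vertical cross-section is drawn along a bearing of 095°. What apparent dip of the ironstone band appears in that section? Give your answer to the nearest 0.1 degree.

7.7°

Two edge vectors: Point A→Point B = (-399, 714, 144.1), Point A→Point C = (83, 510, 162.6).
Normal n = (Point A→Point B) × (Point A→Point C) = (42605.4, 76837.7, -262752).
So ∂z/∂E = −n_x/n_z = 0.16215 and ∂z/∂N = −n_y/n_z = 0.29243.
Unit vector along 095° is (sin 95°, cos 95°) = (0.9962, -0.0872).
Slope in that direction = a·(0.9962) + b·(-0.0872) = 0.13605.
Apparent dip = arctan|0.13605| = 7.7° (true dip is 18.5°, so apparent ≤ true as expected).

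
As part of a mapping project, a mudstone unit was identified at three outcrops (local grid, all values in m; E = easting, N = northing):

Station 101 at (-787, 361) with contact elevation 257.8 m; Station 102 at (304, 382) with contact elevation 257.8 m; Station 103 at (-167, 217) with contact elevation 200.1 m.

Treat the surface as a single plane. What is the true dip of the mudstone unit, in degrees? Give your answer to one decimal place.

Let the plane be z = a·E + b·N + c.
Station 102−Station 101: 1091a + 21b = 0;  Station 103−Station 101: 620a − 144b = −57.7.
Solving gives a = −0.00712, b = 0.37003.
Gradient magnitude |∇z| = √(a² + b²) = √(0.00005 + 0.13692) = 0.37010.
True dip = arctan(0.37010) = 20.3°, dipping toward S (azimuth ≈ 179°).

20.3°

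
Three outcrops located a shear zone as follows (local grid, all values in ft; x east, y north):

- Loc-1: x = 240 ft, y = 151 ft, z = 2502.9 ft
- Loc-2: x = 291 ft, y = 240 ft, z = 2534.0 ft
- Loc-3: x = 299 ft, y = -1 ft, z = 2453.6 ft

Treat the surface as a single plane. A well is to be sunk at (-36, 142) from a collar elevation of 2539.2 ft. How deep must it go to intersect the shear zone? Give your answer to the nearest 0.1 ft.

46.5 ft

Two edge vectors: Loc-1→Loc-2 = (51, 89, 31.1), Loc-1→Loc-3 = (59, -152, -49.3).
Normal n = (Loc-1→Loc-2) × (Loc-1→Loc-3) = (339.5, 4349.2, -13003).
So ∂z/∂x = −n_x/n_z = 0.02611 and ∂z/∂y = −n_y/n_z = 0.33448.
Intercept c from Loc-1: 2502.9 − 6.27 − 50.51 = 2446.13.
At (-36, 142): z_contact = −0.94 + 47.50 + 2446.13 = 2492.68 ft.
Depth below ground = 2539.2 − 2492.68 = 46.5 ft.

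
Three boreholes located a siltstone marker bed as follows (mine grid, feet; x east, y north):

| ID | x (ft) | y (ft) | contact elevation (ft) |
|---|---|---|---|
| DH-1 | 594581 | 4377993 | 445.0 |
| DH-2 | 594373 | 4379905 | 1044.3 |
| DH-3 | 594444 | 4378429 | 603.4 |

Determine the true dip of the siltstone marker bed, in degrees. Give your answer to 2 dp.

20.60°

Two edge vectors: DH-1→DH-2 = (-208, 1912, 599.3), DH-1→DH-3 = (-137, 436, 158.4).
Normal n = (DH-1→DH-2) × (DH-1→DH-3) = (41566, -49156.9, 171256).
So ∂z/∂x = −n_x/n_z = −0.24271 and ∂z/∂y = −n_y/n_z = 0.28704.
Gradient magnitude |∇z| = √(a² + b²) = √(0.05891 + 0.08239) = 0.37590.
True dip = arctan(0.37590) = 20.60°, dipping toward SE (azimuth ≈ 140°).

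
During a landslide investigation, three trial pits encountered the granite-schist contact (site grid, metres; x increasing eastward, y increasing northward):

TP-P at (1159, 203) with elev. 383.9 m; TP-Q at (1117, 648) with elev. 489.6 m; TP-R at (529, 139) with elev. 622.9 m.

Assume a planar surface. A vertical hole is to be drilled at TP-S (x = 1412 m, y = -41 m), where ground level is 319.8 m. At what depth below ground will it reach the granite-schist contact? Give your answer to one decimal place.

85.8 m

Let the plane be z = a·x + b·y + c.
TP-Q−TP-P: −42a + 445b = 105.7;  TP-R−TP-P: −630a − 64b = 239.
Solving gives a = −0.399663, b = 0.199807.
Then c = 383.9 − a·1159 − b·203 = 806.55.
At (1412, -41): z_contact = −564.32 − 8.19 + 806.55 = 234.03 m.
Depth below ground = 319.8 − 234.03 = 85.8 m.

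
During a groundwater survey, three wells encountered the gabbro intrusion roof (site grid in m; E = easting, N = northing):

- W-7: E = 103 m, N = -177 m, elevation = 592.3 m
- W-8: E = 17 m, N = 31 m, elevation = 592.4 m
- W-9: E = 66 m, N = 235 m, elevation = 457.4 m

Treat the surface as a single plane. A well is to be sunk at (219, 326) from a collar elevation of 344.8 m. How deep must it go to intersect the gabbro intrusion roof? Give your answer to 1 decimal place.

80.5 m

Let the plane be z = a·E + b·N + c.
W-8−W-7: −86a + 208b = 0.1;  W-9−W-7: −37a + 412b = −134.9.
Solving gives a = −1.01314, b = −0.41841.
Then c = 592.3 − a·103 − b·-177 = 622.59.
At (219, 326): z_contact = −221.88 − 136.40 + 622.59 = 264.31 m.
Depth below ground = 344.8 − 264.31 = 80.5 m.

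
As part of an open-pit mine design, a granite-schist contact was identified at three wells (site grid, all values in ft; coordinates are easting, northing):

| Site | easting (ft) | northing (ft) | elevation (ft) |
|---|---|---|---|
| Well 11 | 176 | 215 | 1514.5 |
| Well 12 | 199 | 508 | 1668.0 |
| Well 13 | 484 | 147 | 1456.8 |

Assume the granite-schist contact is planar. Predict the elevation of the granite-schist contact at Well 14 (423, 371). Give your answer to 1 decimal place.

1579.7 ft

Let the plane be z = a·easting + b·northing + c.
Well 12−Well 11: 23a + 293b = 153.5;  Well 13−Well 11: 308a − 68b = −57.7.
Solving gives a = −0.07045, b = 0.52942.
Then c = 1514.5 − a·176 − b·215 = 1413.07.
At (423, 371): z = −29.8 + 196.4 + 1413.07 = 1579.7 ft.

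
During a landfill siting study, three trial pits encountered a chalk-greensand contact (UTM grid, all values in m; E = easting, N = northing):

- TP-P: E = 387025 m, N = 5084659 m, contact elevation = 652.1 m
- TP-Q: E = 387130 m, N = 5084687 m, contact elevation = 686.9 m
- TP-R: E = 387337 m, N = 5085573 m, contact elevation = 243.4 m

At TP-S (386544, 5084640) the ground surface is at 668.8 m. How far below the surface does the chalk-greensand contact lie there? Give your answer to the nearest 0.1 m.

243.5 m

Let the plane be z = a·E + b·N + c.
TP-Q−TP-P: 105a + 28b = 34.8;  TP-R−TP-P: 312a + 914b = −408.7.
Solving gives a = 0.495802096, b = −0.616400715.
Then c = 652.1 − a·387025 − b·5084659 = 2942951.74.
At (386544, 5084640): z_contact = 191649.33 − 3134175.73 + 2942951.74 = 425.33 m.
Depth below ground = 668.8 − 425.33 = 243.5 m.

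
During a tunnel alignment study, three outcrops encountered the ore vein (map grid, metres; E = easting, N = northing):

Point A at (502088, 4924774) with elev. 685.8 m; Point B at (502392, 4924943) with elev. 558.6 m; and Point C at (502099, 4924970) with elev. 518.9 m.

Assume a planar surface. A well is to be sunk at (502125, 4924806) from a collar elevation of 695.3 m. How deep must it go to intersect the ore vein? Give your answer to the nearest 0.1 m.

Two edge vectors: Point A→Point B = (304, 169, -127.2), Point A→Point C = (11, 196, -166.9).
Normal n = (Point A→Point B) × (Point A→Point C) = (-3274.9, 49338.4, 57725).
So ∂z/∂E = −n_x/n_z = 0.056732785 and ∂z/∂N = −n_y/n_z = −0.854714595.
Intercept c from Point A: 685.8 − 28484.85 + 4209276.22 = 4181477.16.
At (502125, 4924806): z_contact = 28486.95 − 4209303.57 + 4181477.16 = 660.55 m.
Depth below ground = 695.3 − 660.55 = 34.8 m.

34.8 m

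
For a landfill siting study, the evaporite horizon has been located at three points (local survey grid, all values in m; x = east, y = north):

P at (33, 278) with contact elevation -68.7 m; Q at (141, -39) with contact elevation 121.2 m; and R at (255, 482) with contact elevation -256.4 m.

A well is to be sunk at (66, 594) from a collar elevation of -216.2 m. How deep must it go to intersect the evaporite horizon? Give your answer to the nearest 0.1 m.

Two edge vectors: P→Q = (108, -317, 189.9), P→R = (222, 204, -187.7).
Normal n = (P→Q) × (P→R) = (20761.3, 62429.4, 92406).
So ∂z/∂x = −n_x/n_z = −0.22467 and ∂z/∂y = −n_y/n_z = −0.67560.
Intercept c from P: -68.7 + 7.41 + 187.82 = 126.53.
At (66, 594): z_contact = −14.83 − 401.31 + 126.53 = -289.60 m.
Depth below ground = -216.2 − (-289.60) = 73.4 m.

73.4 m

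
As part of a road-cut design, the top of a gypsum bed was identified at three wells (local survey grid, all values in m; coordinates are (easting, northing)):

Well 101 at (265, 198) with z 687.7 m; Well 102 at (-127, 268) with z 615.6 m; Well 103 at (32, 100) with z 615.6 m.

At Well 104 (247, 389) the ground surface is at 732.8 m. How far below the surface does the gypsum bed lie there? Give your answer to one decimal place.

Let the plane be z = a·E + b·N + c.
Well 102−Well 101: −392a + 70b = −72.1;  Well 103−Well 101: −233a − 98b = −72.1.
Solving gives a = 0.22134, b = 0.20948.
Then c = 687.7 − a·265 − b·198 = 587.57.
At (247, 389): z_contact = 54.67 + 81.49 + 587.57 = 723.73 m.
Depth below ground = 732.8 − 723.73 = 9.1 m.

9.1 m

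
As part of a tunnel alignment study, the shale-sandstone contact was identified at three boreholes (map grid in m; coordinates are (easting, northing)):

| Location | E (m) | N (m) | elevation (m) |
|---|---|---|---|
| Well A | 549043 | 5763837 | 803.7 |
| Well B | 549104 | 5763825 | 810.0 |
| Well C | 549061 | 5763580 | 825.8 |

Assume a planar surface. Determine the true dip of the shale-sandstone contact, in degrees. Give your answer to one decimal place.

Two edge vectors: Well A→Well B = (61, -12, 6.3), Well A→Well C = (18, -257, 22.1).
Normal n = (Well A→Well B) × (Well A→Well C) = (1353.9, -1234.7, -15461).
So ∂z/∂E = −n_x/n_z = 0.08757 and ∂z/∂N = −n_y/n_z = −0.07986.
Gradient magnitude |∇z| = √(a² + b²) = √(0.00767 + 0.00638) = 0.11851.
True dip = arctan(0.11851) = 6.8°, dipping toward NW (azimuth ≈ 312°).

6.8°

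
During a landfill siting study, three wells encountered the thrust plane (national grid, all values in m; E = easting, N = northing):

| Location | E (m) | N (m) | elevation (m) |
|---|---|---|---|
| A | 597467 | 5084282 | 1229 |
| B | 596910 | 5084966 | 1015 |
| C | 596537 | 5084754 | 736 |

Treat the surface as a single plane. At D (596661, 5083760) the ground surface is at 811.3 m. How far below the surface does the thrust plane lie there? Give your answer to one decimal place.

198.1 m

Two edge vectors: A→B = (-557, 684, -214), A→C = (-930, 472, -493).
Normal n = (A→B) × (A→C) = (-236204, -75581, 373216).
So ∂z/∂E = −n_x/n_z = 0.632888193 and ∂z/∂N = −n_y/n_z = 0.202512754.
Intercept c from A: 1229 − 378129.81 − 1029631.95 = −1406532.76.
At (596661, 5083760): z_contact = 377619.70 + 1029526.24 − 1406532.76 = 613.18 m.
Depth below ground = 811.3 − 613.18 = 198.1 m.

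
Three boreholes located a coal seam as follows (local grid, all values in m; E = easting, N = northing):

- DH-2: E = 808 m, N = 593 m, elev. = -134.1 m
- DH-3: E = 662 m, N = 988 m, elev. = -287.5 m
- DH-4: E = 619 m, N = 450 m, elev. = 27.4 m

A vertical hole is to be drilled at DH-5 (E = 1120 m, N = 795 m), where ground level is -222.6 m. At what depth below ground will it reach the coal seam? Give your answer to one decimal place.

Two edge vectors: DH-2→DH-3 = (-146, 395, -153.4), DH-2→DH-4 = (-189, -143, 161.5).
Normal n = (DH-2→DH-3) × (DH-2→DH-4) = (41856.3, 52571.6, 95533).
So ∂z/∂E = −n_x/n_z = −0.438134 and ∂z/∂N = −n_y/n_z = −0.550298.
Intercept c from DH-2: -134.1 + 354.01 + 326.33 = 546.24.
At (1120, 795): z_contact = −490.71 − 437.49 + 546.24 = -381.96 m.
Depth below ground = -222.6 − (-381.96) = 159.4 m.

159.4 m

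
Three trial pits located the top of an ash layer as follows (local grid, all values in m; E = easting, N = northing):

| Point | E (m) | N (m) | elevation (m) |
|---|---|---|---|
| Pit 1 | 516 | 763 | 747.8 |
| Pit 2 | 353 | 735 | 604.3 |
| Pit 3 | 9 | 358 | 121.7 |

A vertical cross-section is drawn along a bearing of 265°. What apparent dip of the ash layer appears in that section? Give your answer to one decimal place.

Let the plane be z = a·E + b·N + c.
Pit 2−Pit 1: −163a − 28b = −143.5;  Pit 3−Pit 1: −507a − 405b = −626.1.
Solving gives a = 0.78324, b = 0.56543.
Unit vector along 265° is (sin 265°, cos 265°) = (-0.9962, -0.0872).
Slope in that direction = a·(-0.9962) + b·(-0.0872) = −0.82954.
Apparent dip = arctan|0.82954| = 39.7° (true dip is 44.0°, so apparent ≤ true as expected).

39.7°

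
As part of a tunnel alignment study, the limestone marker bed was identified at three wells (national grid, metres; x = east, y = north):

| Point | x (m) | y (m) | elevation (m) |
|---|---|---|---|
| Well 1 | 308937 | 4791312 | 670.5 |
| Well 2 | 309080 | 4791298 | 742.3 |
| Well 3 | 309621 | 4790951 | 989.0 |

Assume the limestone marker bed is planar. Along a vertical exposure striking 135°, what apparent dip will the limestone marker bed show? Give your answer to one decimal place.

16.7°

Let the plane be z = a·x + b·y + c.
Well 2−Well 1: 143a − 14b = 71.8;  Well 3−Well 1: 684a − 361b = 318.5.
Solving gives a = 0.51040, b = 0.08480.
Unit vector along 135° is (sin 135°, cos 135°) = (0.7071, -0.7071).
Slope in that direction = a·(0.7071) + b·(-0.7071) = 0.30094.
Apparent dip = arctan|0.30094| = 16.7° (true dip is 27.4°, so apparent ≤ true as expected).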